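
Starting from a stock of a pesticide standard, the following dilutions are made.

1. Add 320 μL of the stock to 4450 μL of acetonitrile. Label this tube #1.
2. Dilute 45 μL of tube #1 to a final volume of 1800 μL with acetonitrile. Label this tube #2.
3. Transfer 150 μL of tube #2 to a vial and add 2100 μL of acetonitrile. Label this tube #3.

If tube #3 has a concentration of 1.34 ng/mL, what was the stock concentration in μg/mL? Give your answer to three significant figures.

Step 1: 320 μL + 4450 μL = 4770 μL total → factor 4770/320 = 14.906
Step 2: 45 μL brought to 1800 μL → factor 1800/45 = 40
Step 3: 150 μL + 2100 μL = 2250 μL total → factor 2250/150 = 15
Overall dilution factor = 14.906 × 40 × 15 = 8943.8
Stock = 1.34 ng/mL × 8943.8 = 1.198 × 10^4 ng/mL = 12.0 μg/mL

12.0 μg/mL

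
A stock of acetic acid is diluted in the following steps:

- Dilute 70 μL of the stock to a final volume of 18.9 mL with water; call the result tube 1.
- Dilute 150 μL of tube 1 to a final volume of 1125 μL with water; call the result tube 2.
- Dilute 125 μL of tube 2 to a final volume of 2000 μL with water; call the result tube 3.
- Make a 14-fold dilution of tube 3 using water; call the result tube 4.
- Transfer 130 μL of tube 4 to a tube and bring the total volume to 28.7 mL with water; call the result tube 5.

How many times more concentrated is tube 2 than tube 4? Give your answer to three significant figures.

224

Step 1: 70 μL brought to 18.9 mL → factor 18900/70 = 270
Step 2: 150 μL brought to 1125 μL → factor 1125/150 = 7.5
Step 3: 125 μL brought to 2000 μL → factor 2000/125 = 16
Step 4: 14-fold → factor 14
Dilution factor to tube 2 = 2025; to tube 4 = 4.536 × 10^5
[tube 2]/[tube 4] = (factor to tube 4)/(factor to tube 2) = 4.536 × 10^5/2025 = 224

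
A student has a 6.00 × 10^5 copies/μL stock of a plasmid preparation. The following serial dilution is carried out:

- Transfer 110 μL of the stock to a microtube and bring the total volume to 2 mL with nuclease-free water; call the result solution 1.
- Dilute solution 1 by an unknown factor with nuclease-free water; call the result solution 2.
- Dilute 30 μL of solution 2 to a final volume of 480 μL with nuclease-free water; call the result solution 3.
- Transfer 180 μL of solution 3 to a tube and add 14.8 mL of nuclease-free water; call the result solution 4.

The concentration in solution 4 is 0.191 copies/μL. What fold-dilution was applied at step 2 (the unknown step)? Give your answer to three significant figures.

Step 1: 110 μL brought to 2 mL → factor 2000/110 = 18.182
Step 2: unknown factor x
Step 3: 30 μL brought to 480 μL → factor 480/30 = 16
Step 4: 180 μL + 14.8 mL = 14980 μL total → factor 14980/180 = 83.222
Product of known-step factors = 24210
Overall factor = 6.00 × 10^5 copies/μL / (0.191 copies/μL) = 3.1414 × 10^6
x = 3.1414 × 10^6 / 24210 = 130

130-fold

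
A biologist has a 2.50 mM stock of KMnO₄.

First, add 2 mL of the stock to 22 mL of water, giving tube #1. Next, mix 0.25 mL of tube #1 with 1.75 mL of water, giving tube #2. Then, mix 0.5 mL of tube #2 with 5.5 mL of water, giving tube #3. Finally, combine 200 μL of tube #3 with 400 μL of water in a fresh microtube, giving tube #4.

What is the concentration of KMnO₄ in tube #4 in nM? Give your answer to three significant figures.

723 nM

Step 1: 2 mL + 22 mL = 24 mL total → factor 24/2 = 12
Step 2: 0.25 mL + 1.75 mL = 2 mL total → factor 2/0.25 = 8
Step 3: 0.5 mL + 5.5 mL = 6 mL total → factor 6/0.5 = 12
Step 4: 200 μL + 400 μL = 600 μL total → factor 600/200 = 3
Dilution factor through tube #4 = 12 × 8 × 12 × 3 = 3456
[tube #4] = 2.50 mM / 3456 = 0.0007234 mM = 723 nM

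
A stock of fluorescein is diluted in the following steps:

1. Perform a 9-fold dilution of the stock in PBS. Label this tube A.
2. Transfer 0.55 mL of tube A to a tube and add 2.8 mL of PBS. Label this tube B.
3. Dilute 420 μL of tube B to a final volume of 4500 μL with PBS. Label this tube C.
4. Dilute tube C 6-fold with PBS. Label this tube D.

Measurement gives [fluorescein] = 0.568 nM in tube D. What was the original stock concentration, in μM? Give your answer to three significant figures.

2.00 μM

Step 1: 9-fold → factor 9
Step 2: 0.55 mL + 2.8 mL = 3.35 mL total → factor 3.35/0.55 = 6.0909
Step 3: 420 μL brought to 4500 μL → factor 4500/420 = 10.714
Step 4: 6-fold → factor 6
Overall dilution factor = 9 × 6.0909 × 10.714 × 6 = 3524
Stock = 0.568 nM × 3524 = 2002 nM = 2.00 μM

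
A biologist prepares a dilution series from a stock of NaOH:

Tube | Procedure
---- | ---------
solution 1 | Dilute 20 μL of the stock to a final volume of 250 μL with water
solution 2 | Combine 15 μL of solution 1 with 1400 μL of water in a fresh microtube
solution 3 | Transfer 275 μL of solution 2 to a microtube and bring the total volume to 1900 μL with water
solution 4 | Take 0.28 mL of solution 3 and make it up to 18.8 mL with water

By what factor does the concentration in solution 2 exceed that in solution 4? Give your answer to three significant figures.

464

Step 1: 20 μL brought to 250 μL → factor 250/20 = 12.5
Step 2: 15 μL + 1400 μL = 1415 μL total → factor 1415/15 = 94.333
Step 3: 275 μL brought to 1900 μL → factor 1900/275 = 6.9091
Step 4: 0.28 mL brought to 18.8 mL → factor 18.8/0.28 = 67.143
Dilution factor to solution 2 = 1179.2; to solution 4 = 5.4701 × 10^5
[solution 2]/[solution 4] = (factor to solution 4)/(factor to solution 2) = 5.4701 × 10^5/1179.2 = 464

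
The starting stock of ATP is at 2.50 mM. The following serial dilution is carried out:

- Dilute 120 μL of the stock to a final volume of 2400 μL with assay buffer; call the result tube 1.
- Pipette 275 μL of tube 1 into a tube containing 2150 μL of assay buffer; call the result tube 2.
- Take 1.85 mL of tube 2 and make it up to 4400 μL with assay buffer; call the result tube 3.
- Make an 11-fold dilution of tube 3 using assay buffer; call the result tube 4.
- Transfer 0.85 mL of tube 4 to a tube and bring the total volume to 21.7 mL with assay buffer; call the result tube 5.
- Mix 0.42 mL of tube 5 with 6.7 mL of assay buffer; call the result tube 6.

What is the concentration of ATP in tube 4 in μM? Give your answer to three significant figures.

0.542 μM

Step 1: 120 μL brought to 2400 μL → factor 2400/120 = 20
Step 2: 275 μL + 2150 μL = 2425 μL total → factor 2425/275 = 8.8182
Step 3: 1.85 mL brought to 4400 μL → factor 4.4/1.85 = 2.3784
Step 4: 11-fold → factor 11
Dilution factor through tube 4 = 20 × 8.8182 × 2.3784 × 11 = 4614.1
[tube 4] = 2.50 mM / 4614.1 = 0.0005418 mM = 0.542 μM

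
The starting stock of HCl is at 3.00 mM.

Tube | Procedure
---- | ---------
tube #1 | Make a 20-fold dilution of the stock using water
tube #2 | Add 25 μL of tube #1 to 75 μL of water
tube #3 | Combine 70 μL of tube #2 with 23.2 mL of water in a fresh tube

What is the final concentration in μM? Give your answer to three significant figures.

0.113 μM

Step 1: 20-fold → factor 20
Step 2: 25 μL + 75 μL = 100 μL total → factor 100/25 = 4
Step 3: 70 μL + 23.2 mL = 23270 μL total → factor 23270/70 = 332.43
Overall dilution factor = 20 × 4 × 332.43 = 26594
Final = 3.00 mM / 26594 = 0.0001128 mM = 0.113 μM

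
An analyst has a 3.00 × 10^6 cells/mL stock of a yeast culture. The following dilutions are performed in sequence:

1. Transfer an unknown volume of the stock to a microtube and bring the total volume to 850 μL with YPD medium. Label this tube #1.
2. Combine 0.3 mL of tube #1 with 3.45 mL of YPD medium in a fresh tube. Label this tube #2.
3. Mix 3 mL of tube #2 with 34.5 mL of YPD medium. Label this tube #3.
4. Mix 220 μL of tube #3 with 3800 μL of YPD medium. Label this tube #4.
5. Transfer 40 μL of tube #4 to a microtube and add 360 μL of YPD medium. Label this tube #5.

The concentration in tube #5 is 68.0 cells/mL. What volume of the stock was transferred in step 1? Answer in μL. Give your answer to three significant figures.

550 μL

Step 1: v brought to 850 μL → factor = 850 μL/v
Step 2: 0.3 mL + 3.45 mL = 3.75 mL total → factor 3.75/0.3 = 12.5
Step 3: 3 mL + 34.5 mL = 37.5 mL total → factor 37.5/3 = 12.5
Step 4: 220 μL + 3800 μL = 4020 μL total → factor 4020/220 = 18.273
Step 5: 40 μL + 360 μL = 400 μL total → factor 400/40 = 10
Product of known-step factors = 28551
Overall factor = 3.00 × 10^6 cells/mL / (68.0 cells/mL) = 44118
Step-1 factor = 44118 / 28551 = 1.5452
v = 850 μL / 1.5452 = 550 μL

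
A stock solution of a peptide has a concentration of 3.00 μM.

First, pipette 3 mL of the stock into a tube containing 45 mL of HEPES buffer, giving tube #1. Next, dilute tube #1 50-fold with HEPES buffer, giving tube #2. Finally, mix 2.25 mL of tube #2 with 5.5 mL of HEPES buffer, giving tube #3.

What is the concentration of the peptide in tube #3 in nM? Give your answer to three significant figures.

1.09 nM

Step 1: 3 mL + 45 mL = 48 mL total → factor 48/3 = 16
Step 2: 50-fold → factor 50
Step 3: 2.25 mL + 5.5 mL = 7.75 mL total → factor 7.75/2.25 = 3.4444
Overall dilution factor = 16 × 50 × 3.4444 = 2755.6
Final = 3.00 μM / 2755.6 = 0.001089 μM = 1.09 nM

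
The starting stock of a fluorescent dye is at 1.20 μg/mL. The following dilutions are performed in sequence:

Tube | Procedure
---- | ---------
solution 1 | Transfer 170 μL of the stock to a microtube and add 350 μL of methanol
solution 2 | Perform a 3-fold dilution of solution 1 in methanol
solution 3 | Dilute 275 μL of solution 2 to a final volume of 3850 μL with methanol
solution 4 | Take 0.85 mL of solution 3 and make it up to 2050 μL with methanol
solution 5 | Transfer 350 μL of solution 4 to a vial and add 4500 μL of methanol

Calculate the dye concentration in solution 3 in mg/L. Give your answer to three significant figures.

Step 1: 170 μL + 350 μL = 520 μL total → factor 520/170 = 3.0588
Step 2: 3-fold → factor 3
Step 3: 275 μL brought to 3850 μL → factor 3850/275 = 14
Dilution factor through solution 3 = 3.0588 × 3 × 14 = 128.47
[solution 3] = 1.20 μg/mL / 128.47 = 0.009341 μg/mL = 0.00934 mg/L

0.00934 mg/L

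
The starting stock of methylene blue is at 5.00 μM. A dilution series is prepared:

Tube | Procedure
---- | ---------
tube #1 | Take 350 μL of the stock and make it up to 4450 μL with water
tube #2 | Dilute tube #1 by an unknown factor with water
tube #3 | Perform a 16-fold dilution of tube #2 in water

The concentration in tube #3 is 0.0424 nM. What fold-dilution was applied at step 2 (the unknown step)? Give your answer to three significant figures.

Step 1: 350 μL brought to 4450 μL → factor 4450/350 = 12.714
Step 2: unknown factor x
Step 3: 16-fold → factor 16
Product of known-step factors = 203.43
Overall factor = 5.00 μM / (0.0424 nM) = 1.1792 × 10^5
x = 1.1792 × 10^5 / 203.43 = 580

580-fold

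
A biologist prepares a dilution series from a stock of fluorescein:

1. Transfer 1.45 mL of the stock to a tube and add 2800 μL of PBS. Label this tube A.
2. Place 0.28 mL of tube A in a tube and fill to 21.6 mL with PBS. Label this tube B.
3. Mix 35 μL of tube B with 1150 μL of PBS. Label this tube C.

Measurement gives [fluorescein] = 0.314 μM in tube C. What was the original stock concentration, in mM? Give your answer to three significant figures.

Step 1: 1.45 mL + 2800 μL = 4.25 mL total → factor 4.25/1.45 = 2.931
Step 2: 0.28 mL brought to 21.6 mL → factor 21.6/0.28 = 77.143
Step 3: 35 μL + 1150 μL = 1185 μL total → factor 1185/35 = 33.857
Overall dilution factor = 2.931 × 77.143 × 33.857 = 7655.4
Stock = 0.314 μM × 7655.4 = 2404 μM = 2.40 mM

2.40 mM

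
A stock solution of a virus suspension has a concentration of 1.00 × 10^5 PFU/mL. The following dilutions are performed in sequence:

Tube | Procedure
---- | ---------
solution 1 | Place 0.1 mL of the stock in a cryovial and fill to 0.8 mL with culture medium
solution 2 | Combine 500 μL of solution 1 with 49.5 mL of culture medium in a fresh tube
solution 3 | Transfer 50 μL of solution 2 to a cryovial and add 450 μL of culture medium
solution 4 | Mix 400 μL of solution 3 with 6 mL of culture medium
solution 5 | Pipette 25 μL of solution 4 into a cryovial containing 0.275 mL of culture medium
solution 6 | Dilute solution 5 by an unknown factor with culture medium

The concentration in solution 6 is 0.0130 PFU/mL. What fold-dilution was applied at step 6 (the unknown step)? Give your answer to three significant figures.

Step 1: 0.1 mL brought to 0.8 mL → factor 0.8/0.1 = 8
Step 2: 500 μL + 49.5 mL = 50000 μL total → factor 50000/500 = 100
Step 3: 50 μL + 450 μL = 500 μL total → factor 500/50 = 10
Step 4: 400 μL + 6 mL = 6400 μL total → factor 6400/400 = 16
Step 5: 25 μL + 0.275 mL = 300 μL total → factor 300/25 = 12
Step 6: unknown factor x
Product of known-step factors = 1.536 × 10^6
Overall factor = 1.00 × 10^5 PFU/mL / (0.0130 PFU/mL) = 7.6923 × 10^6
x = 7.6923 × 10^6 / 1.536 × 10^6 = 5.01

5.01-fold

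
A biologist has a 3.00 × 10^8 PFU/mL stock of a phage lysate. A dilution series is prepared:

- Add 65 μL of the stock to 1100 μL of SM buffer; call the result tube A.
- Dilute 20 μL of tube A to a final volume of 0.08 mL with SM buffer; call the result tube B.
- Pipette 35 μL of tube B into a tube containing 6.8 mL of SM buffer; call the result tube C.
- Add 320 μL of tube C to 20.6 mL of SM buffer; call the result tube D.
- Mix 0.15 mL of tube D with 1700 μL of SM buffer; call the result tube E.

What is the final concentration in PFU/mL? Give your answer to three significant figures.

Step 1: 65 μL + 1100 μL = 1165 μL total → factor 1165/65 = 17.923
Step 2: 20 μL brought to 0.08 mL → factor 80/20 = 4
Step 3: 35 μL + 6.8 mL = 6835 μL total → factor 6835/35 = 195.29
Step 4: 320 μL + 20.6 mL = 20920 μL total → factor 20920/320 = 65.375
Step 5: 0.15 mL + 1700 μL = 1.85 mL total → factor 1.85/0.15 = 12.333
Overall dilution factor = 17.923 × 4 × 195.29 × 65.375 × 12.333 = 1.1288 × 10^7
Final = 3.00 × 10^8 PFU/mL / 1.1288 × 10^7 = 26.6 PFU/mL

26.6 PFU/mL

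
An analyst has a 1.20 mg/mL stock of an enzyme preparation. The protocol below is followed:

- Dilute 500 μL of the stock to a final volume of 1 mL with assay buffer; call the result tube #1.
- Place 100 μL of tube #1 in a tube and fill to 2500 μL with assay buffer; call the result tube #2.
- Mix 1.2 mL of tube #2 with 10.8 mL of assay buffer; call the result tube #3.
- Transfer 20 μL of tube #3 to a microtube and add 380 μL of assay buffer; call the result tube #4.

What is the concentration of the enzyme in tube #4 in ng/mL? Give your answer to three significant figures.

Step 1: 500 μL brought to 1 mL → factor 1000/500 = 2
Step 2: 100 μL brought to 2500 μL → factor 2500/100 = 25
Step 3: 1.2 mL + 10.8 mL = 12 mL total → factor 12/1.2 = 10
Step 4: 20 μL + 380 μL = 400 μL total → factor 400/20 = 20
Overall dilution factor = 2 × 25 × 10 × 20 = 10000
Final = 1.20 mg/mL / 10000 = 0.0001200 mg/mL = 120 ng/mL

120 ng/mL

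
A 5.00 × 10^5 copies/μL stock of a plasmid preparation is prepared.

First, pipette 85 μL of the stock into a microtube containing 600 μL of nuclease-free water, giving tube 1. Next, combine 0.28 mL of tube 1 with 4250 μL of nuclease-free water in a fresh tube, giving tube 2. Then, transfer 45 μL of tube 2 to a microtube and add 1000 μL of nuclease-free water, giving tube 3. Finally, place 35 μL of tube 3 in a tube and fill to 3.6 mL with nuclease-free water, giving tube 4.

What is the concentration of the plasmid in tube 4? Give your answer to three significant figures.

1.61 copies/μL

Step 1: 85 μL + 600 μL = 685 μL total → factor 685/85 = 8.0588
Step 2: 0.28 mL + 4250 μL = 4.53 mL total → factor 4.53/0.28 = 16.179
Step 3: 45 μL + 1000 μL = 1045 μL total → factor 1045/45 = 23.222
Step 4: 35 μL brought to 3.6 mL → factor 3600/35 = 102.86
Overall dilution factor = 8.0588 × 16.179 × 23.222 × 102.86 = 3.1142 × 10^5
Final = 5.00 × 10^5 copies/μL / 3.1142 × 10^5 = 1.61 copies/μL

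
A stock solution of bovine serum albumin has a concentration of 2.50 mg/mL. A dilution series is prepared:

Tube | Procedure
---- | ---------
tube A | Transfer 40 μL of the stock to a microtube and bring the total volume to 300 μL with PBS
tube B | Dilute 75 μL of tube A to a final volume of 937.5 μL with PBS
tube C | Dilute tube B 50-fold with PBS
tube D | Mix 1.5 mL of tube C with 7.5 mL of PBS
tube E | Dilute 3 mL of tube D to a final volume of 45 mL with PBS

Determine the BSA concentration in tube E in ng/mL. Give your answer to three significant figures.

5.93 ng/mL

Step 1: 40 μL brought to 300 μL → factor 300/40 = 7.5
Step 2: 75 μL brought to 937.5 μL → factor 937.5/75 = 12.5
Step 3: 50-fold → factor 50
Step 4: 1.5 mL + 7.5 mL = 9 mL total → factor 9/1.5 = 6
Step 5: 3 mL brought to 45 mL → factor 45/3 = 15
Overall dilution factor = 7.5 × 12.5 × 50 × 6 × 15 = 4.2188 × 10^5
Final = 2.50 mg/mL / 4.2188 × 10^5 = 5.926 × 10^-6 mg/mL = 5.93 ng/mL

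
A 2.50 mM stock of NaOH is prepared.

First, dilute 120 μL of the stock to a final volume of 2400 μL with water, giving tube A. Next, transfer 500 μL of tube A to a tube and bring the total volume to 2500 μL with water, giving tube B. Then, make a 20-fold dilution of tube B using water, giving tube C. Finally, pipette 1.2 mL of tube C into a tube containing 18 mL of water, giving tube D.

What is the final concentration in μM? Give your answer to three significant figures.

Step 1: 120 μL brought to 2400 μL → factor 2400/120 = 20
Step 2: 500 μL brought to 2500 μL → factor 2500/500 = 5
Step 3: 20-fold → factor 20
Step 4: 1.2 mL + 18 mL = 19.2 mL total → factor 19.2/1.2 = 16
Overall dilution factor = 20 × 5 × 20 × 16 = 32000
Final = 2.50 mM / 32000 = 7.813 × 10^-5 mM = 0.0781 μM

0.0781 μM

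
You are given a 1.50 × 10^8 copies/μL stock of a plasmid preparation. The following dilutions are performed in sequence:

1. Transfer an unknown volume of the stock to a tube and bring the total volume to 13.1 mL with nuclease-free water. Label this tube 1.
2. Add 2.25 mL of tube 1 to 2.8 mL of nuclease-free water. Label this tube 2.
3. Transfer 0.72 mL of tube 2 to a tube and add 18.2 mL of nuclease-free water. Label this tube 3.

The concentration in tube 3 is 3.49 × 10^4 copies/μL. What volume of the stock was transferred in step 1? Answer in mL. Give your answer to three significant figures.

0.180 mL

Step 1: v brought to 13.1 mL → factor = 13.1 mL/v
Step 2: 2.25 mL + 2.8 mL = 5.05 mL total → factor 5.05/2.25 = 2.2444
Step 3: 0.72 mL + 18.2 mL = 18.92 mL total → factor 18.92/0.72 = 26.278
Product of known-step factors = 58.979
Overall factor = 1.50 × 10^8 copies/μL / (3.49 × 10^4 copies/μL) = 4298
Step-1 factor = 4298 / 58.979 = 72.873
v = 13.1 mL / 72.873 = 0.180 mL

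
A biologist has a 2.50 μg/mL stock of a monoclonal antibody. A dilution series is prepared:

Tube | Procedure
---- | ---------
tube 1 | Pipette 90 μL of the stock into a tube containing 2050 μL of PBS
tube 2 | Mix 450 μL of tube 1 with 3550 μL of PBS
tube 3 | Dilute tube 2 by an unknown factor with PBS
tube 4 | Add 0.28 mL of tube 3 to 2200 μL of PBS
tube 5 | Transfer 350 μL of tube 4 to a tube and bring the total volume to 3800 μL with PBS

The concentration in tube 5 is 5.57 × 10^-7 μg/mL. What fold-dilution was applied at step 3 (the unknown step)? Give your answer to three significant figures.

221-fold

Step 1: 90 μL + 2050 μL = 2140 μL total → factor 2140/90 = 23.778
Step 2: 450 μL + 3550 μL = 4000 μL total → factor 4000/450 = 8.8889
Step 3: unknown factor x
Step 4: 0.28 mL + 2200 μL = 2.48 mL total → factor 2.48/0.28 = 8.8571
Step 5: 350 μL brought to 3800 μL → factor 3800/350 = 10.857
Product of known-step factors = 20325
Overall factor = 2.50 μg/mL / (5.57 × 10^-7 μg/mL) = 4.4883 × 10^6
x = 4.4883 × 10^6 / 20325 = 221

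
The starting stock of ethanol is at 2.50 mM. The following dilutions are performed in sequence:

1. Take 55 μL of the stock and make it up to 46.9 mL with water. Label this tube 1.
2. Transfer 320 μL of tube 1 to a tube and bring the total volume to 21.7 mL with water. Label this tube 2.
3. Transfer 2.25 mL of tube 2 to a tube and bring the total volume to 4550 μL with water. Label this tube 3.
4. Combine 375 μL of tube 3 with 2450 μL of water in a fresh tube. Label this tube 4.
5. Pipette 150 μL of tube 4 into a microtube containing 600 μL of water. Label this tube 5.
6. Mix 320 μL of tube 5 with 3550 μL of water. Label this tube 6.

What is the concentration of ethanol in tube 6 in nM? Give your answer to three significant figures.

Step 1: 55 μL brought to 46.9 mL → factor 46900/55 = 852.73
Step 2: 320 μL brought to 21.7 mL → factor 21700/320 = 67.812
Step 3: 2.25 mL brought to 4550 μL → factor 4.55/2.25 = 2.0222
Step 4: 375 μL + 2450 μL = 2825 μL total → factor 2825/375 = 7.5333
Step 5: 150 μL + 600 μL = 750 μL total → factor 750/150 = 5
Step 6: 320 μL + 3550 μL = 3870 μL total → factor 3870/320 = 12.094
Overall dilution factor = 852.73 × 67.812 × 2.0222 × 7.5333 × 5 × 12.094 = 5.3268 × 10^7
Final = 2.50 mM / 5.3268 × 10^7 = 4.693 × 10^-8 mM = 0.0469 nM

0.0469 nM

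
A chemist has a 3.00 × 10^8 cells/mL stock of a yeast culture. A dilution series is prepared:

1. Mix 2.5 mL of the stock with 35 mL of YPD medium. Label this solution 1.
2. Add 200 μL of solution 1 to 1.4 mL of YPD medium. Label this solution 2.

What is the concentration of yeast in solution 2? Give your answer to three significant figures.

2.50 × 10^6 cells/mL

Step 1: 2.5 mL + 35 mL = 37.5 mL total → factor 37.5/2.5 = 15
Step 2: 200 μL + 1.4 mL = 1600 μL total → factor 1600/200 = 8
Overall dilution factor = 15 × 8 = 120
Final = 3.00 × 10^8 cells/mL / 120 = 2.50 × 10^6 cells/mL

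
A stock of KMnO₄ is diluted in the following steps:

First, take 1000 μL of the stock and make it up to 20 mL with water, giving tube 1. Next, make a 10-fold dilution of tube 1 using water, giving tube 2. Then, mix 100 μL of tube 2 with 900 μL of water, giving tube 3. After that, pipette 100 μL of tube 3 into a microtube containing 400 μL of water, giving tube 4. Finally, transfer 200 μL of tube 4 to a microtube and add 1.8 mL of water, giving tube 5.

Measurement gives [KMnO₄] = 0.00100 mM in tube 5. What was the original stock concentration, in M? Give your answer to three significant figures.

Step 1: 1000 μL brought to 20 mL → factor 20000/1000 = 20
Step 2: 10-fold → factor 10
Step 3: 100 μL + 900 μL = 1000 μL total → factor 1000/100 = 10
Step 4: 100 μL + 400 μL = 500 μL total → factor 500/100 = 5
Step 5: 200 μL + 1.8 mL = 2000 μL total → factor 2000/200 = 10
Overall dilution factor = 20 × 10 × 10 × 5 × 10 = 1 × 10^5
Stock = 0.00100 mM × 1 × 10^5 = 100.0 mM = 0.100 M

0.100 M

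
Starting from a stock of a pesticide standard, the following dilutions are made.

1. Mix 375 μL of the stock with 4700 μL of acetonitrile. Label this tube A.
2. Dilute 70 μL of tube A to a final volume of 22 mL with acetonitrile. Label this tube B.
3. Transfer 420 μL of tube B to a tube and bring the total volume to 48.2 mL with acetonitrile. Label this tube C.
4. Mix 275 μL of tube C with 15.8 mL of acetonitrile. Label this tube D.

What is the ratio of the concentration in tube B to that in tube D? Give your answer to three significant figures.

Step 1: 375 μL + 4700 μL = 5075 μL total → factor 5075/375 = 13.533
Step 2: 70 μL brought to 22 mL → factor 22000/70 = 314.29
Step 3: 420 μL brought to 48.2 mL → factor 48200/420 = 114.76
Step 4: 275 μL + 15.8 mL = 16075 μL total → factor 16075/275 = 58.455
Dilution factor to tube B = 4253.3; to tube D = 2.8533 × 10^7
[tube B]/[tube D] = (factor to tube D)/(factor to tube B) = 2.8533 × 10^7/4253.3 = 6.71 × 10^3

6.71 × 10^3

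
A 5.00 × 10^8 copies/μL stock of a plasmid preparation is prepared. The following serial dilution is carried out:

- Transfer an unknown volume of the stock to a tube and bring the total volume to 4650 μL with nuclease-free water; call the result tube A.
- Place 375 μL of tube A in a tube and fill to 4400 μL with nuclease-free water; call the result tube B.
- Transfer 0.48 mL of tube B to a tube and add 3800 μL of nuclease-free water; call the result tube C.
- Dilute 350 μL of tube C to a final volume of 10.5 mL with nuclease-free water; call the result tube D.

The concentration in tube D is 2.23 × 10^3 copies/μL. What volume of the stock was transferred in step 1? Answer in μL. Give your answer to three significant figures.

65.1 μL

Step 1: v brought to 4650 μL → factor = 4650 μL/v
Step 2: 375 μL brought to 4400 μL → factor 4400/375 = 11.733
Step 3: 0.48 mL + 3800 μL = 4.28 mL total → factor 4.28/0.48 = 8.9167
Step 4: 350 μL brought to 10.5 mL → factor 10500/350 = 30
Product of known-step factors = 3138.7
Overall factor = 5.00 × 10^8 copies/μL / (2.23 × 10^3 copies/μL) = 2.2422 × 10^5
Step-1 factor = 2.2422 × 10^5 / 3138.7 = 71.436
v = 4650 μL / 71.436 = 65.1 μL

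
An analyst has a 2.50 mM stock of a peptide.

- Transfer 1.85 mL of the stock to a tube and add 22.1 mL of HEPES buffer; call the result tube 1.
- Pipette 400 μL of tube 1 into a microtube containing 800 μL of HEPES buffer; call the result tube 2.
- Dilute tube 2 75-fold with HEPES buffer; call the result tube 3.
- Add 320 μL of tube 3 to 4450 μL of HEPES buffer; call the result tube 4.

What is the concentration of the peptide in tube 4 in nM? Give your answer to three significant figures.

57.6 nM

Step 1: 1.85 mL + 22.1 mL = 23.95 mL total → factor 23.95/1.85 = 12.946
Step 2: 400 μL + 800 μL = 1200 μL total → factor 1200/400 = 3
Step 3: 75-fold → factor 75
Step 4: 320 μL + 4450 μL = 4770 μL total → factor 4770/320 = 14.906
Dilution factor through tube 4 = 12.946 × 3 × 75 × 14.906 = 43419
[tube 4] = 2.50 mM / 43419 = 5.758 × 10^-5 mM = 57.6 nM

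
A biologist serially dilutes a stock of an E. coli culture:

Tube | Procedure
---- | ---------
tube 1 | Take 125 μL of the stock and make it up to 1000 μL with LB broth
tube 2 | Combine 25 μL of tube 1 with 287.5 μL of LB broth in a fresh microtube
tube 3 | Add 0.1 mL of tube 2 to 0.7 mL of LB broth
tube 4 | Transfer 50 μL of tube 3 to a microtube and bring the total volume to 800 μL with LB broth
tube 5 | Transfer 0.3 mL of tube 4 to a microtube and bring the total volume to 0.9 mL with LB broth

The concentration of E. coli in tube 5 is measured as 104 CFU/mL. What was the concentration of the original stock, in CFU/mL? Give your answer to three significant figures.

3.99 × 10^6 CFU/mL

Step 1: 125 μL brought to 1000 μL → factor 1000/125 = 8
Step 2: 25 μL + 287.5 μL = 312.5 μL total → factor 312.5/25 = 12.5
Step 3: 0.1 mL + 0.7 mL = 0.8 mL total → factor 0.8/0.1 = 8
Step 4: 50 μL brought to 800 μL → factor 800/50 = 16
Step 5: 0.3 mL brought to 0.9 mL → factor 0.9/0.3 = 3
Overall dilution factor = 8 × 12.5 × 8 × 16 × 3 = 38400
Stock = 104 CFU/mL × 38400 = 3.99 × 10^6 CFU/mL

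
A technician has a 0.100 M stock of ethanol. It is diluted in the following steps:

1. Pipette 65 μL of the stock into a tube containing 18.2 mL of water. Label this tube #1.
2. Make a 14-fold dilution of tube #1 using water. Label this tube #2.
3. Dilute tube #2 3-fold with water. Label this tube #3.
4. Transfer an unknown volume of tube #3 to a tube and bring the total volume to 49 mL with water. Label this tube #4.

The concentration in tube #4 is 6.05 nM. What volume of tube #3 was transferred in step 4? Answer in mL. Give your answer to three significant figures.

0.0350 mL

Step 1: 65 μL + 18.2 mL = 18265 μL total → factor 18265/65 = 281
Step 2: 14-fold → factor 14
Step 3: 3-fold → factor 3
Step 4: v brought to 49 mL → factor = 49 mL/v
Product of known-step factors = 11802
Overall factor = 0.100 M / (6.05 nM) = 1.6529 × 10^7
Step-4 factor = 1.6529 × 10^7 / 11802 = 1400.5
v = 49 mL / 1400.5 = 0.0350 mL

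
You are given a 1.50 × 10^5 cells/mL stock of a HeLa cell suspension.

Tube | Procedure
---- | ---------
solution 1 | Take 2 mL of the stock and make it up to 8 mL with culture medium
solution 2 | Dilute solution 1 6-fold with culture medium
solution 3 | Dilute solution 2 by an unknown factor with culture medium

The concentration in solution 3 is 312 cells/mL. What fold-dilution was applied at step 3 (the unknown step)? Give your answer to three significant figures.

20.0-fold

Step 1: 2 mL brought to 8 mL → factor 8/2 = 4
Step 2: 6-fold → factor 6
Step 3: unknown factor x
Product of known-step factors = 24
Overall factor = 1.50 × 10^5 cells/mL / (312 cells/mL) = 480.77
x = 480.77 / 24 = 20.0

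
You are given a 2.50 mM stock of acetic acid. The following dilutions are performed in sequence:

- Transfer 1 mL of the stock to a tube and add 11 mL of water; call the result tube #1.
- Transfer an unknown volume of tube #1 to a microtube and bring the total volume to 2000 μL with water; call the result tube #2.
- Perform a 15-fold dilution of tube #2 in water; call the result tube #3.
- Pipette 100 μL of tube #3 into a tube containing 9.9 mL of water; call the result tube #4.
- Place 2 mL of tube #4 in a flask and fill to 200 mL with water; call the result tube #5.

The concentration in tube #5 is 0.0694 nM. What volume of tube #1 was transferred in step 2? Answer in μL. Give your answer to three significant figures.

Step 1: 1 mL + 11 mL = 12 mL total → factor 12/1 = 12
Step 2: v brought to 2000 μL → factor = 2000 μL/v
Step 3: 15-fold → factor 15
Step 4: 100 μL + 9.9 mL = 10000 μL total → factor 10000/100 = 100
Step 5: 2 mL brought to 200 mL → factor 200/2 = 100
Product of known-step factors = 1.8 × 10^6
Overall factor = 2.50 mM / (0.0694 nM) = 3.6023 × 10^7
Step-2 factor = 3.6023 × 10^7 / 1.8 × 10^6 = 20.013
v = 2000 μL / 20.013 = 99.9 μL

99.9 μL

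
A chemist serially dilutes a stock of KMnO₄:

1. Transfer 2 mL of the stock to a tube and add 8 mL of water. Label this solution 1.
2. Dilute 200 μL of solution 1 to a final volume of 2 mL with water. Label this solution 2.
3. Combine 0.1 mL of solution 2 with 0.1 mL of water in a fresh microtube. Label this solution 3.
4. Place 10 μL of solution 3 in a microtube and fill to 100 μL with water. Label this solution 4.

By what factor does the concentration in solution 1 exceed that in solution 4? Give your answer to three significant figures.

200

Step 1: 2 mL + 8 mL = 10 mL total → factor 10/2 = 5
Step 2: 200 μL brought to 2 mL → factor 2000/200 = 10
Step 3: 0.1 mL + 0.1 mL = 0.2 mL total → factor 0.2/0.1 = 2
Step 4: 10 μL brought to 100 μL → factor 100/10 = 10
Dilution factor to solution 1 = 5; to solution 4 = 1000
[solution 1]/[solution 4] = (factor to solution 4)/(factor to solution 1) = 1000/5 = 200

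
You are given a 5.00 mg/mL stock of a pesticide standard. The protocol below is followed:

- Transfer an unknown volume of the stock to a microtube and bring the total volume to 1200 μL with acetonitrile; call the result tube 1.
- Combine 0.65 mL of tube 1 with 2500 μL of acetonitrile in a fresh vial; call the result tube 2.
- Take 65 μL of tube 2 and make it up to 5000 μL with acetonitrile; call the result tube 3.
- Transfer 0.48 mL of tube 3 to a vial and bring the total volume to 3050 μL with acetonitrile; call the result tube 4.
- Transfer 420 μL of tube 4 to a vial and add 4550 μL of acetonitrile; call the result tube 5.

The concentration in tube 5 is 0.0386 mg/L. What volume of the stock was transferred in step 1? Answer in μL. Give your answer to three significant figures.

Step 1: v brought to 1200 μL → factor = 1200 μL/v
Step 2: 0.65 mL + 2500 μL = 3.15 mL total → factor 3.15/0.65 = 4.8462
Step 3: 65 μL brought to 5000 μL → factor 5000/65 = 76.923
Step 4: 0.48 mL brought to 3050 μL → factor 3.05/0.48 = 6.3542
Step 5: 420 μL + 4550 μL = 4970 μL total → factor 4970/420 = 11.833
Product of known-step factors = 28030
Overall factor = 5.00 mg/mL / (0.0386 mg/L) = 1.2953 × 10^5
Step-1 factor = 1.2953 × 10^5 / 28030 = 4.6213
v = 1200 μL / 4.6213 = 260 μL

260 μL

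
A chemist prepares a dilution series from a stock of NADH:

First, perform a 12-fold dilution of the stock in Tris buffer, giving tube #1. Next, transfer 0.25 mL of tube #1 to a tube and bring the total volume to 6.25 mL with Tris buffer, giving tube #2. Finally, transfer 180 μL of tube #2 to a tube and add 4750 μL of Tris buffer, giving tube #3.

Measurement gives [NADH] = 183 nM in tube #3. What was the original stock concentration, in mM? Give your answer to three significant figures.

Step 1: 12-fold → factor 12
Step 2: 0.25 mL brought to 6.25 mL → factor 6.25/0.25 = 25
Step 3: 180 μL + 4750 μL = 4930 μL total → factor 4930/180 = 27.389
Overall dilution factor = 12 × 25 × 27.389 = 8216.7
Stock = 183 nM × 8216.7 = 1.504 × 10^6 nM = 1.50 mM

1.50 mM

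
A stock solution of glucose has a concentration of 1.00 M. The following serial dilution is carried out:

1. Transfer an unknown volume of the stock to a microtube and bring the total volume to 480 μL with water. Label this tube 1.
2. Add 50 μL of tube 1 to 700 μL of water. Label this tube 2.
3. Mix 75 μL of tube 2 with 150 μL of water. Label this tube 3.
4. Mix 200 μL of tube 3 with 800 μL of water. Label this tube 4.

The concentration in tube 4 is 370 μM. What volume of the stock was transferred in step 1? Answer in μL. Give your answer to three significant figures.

40.0 μL

Step 1: v brought to 480 μL → factor = 480 μL/v
Step 2: 50 μL + 700 μL = 750 μL total → factor 750/50 = 15
Step 3: 75 μL + 150 μL = 225 μL total → factor 225/75 = 3
Step 4: 200 μL + 800 μL = 1000 μL total → factor 1000/200 = 5
Product of known-step factors = 225
Overall factor = 1.00 M / (370 μM) = 2702.7
Step-1 factor = 2702.7 / 225 = 12.012
v = 480 μL / 12.012 = 40.0 μL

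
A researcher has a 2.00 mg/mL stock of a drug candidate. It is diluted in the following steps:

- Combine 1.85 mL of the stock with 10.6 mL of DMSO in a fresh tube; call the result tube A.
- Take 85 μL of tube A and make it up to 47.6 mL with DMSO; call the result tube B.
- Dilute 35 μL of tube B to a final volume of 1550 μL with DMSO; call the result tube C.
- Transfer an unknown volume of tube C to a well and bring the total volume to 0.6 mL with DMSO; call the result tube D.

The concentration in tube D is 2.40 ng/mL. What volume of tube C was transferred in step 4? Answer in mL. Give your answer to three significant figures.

0.120 mL

Step 1: 1.85 mL + 10.6 mL = 12.45 mL total → factor 12.45/1.85 = 6.7297
Step 2: 85 μL brought to 47.6 mL → factor 47600/85 = 560
Step 3: 35 μL brought to 1550 μL → factor 1550/35 = 44.286
Step 4: v brought to 0.6 mL → factor = 0.6 mL/v
Product of known-step factors = 1.669 × 10^5
Overall factor = 2.00 mg/mL / (2.40 ng/mL) = 8.3333 × 10^5
Step-4 factor = 8.3333 × 10^5 / 1.669 × 10^5 = 4.9931
v = 0.6 mL / 4.9931 = 0.120 mL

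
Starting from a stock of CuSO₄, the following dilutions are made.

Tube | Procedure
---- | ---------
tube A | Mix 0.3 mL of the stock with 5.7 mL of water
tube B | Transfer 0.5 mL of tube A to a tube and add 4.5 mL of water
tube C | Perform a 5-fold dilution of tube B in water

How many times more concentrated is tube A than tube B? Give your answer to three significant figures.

Step 1: 0.3 mL + 5.7 mL = 6 mL total → factor 6/0.3 = 20
Step 2: 0.5 mL + 4.5 mL = 5 mL total → factor 5/0.5 = 10
Dilution factor to tube A = 20; to tube B = 200
[tube A]/[tube B] = (factor to tube B)/(factor to tube A) = 200/20 = 10.0

10.0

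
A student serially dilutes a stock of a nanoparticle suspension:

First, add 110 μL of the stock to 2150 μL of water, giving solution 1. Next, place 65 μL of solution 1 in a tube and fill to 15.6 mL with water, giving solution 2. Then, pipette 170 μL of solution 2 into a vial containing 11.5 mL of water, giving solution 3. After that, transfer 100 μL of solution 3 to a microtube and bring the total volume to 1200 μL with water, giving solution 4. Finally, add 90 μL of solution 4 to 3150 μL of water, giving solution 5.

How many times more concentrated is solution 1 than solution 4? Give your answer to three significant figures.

1.98 × 10^5

Step 1: 110 μL + 2150 μL = 2260 μL total → factor 2260/110 = 20.545
Step 2: 65 μL brought to 15.6 mL → factor 15600/65 = 240
Step 3: 170 μL + 11.5 mL = 11670 μL total → factor 11670/170 = 68.647
Step 4: 100 μL brought to 1200 μL → factor 1200/100 = 12
Dilution factor to solution 1 = 20.545; to solution 4 = 4.0619 × 10^6
[solution 1]/[solution 4] = (factor to solution 4)/(factor to solution 1) = 4.0619 × 10^6/20.545 = 1.98 × 10^5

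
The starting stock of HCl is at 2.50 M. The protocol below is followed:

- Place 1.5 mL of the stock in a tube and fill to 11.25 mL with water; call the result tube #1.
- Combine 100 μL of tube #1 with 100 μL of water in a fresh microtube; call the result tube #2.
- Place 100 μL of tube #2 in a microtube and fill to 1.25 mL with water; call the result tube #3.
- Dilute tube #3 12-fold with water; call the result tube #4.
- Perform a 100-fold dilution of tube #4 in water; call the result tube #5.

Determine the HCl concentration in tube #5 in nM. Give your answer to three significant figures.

Step 1: 1.5 mL brought to 11.25 mL → factor 11.25/1.5 = 7.5
Step 2: 100 μL + 100 μL = 200 μL total → factor 200/100 = 2
Step 3: 100 μL brought to 1.25 mL → factor 1250/100 = 12.5
Step 4: 12-fold → factor 12
Step 5: 100-fold → factor 100
Overall dilution factor = 7.5 × 2 × 12.5 × 12 × 100 = 2.25 × 10^5
Final = 2.50 M / 2.25 × 10^5 = 1.111 × 10^-5 M = 1.11 × 10^4 nM

1.11 × 10^4 nM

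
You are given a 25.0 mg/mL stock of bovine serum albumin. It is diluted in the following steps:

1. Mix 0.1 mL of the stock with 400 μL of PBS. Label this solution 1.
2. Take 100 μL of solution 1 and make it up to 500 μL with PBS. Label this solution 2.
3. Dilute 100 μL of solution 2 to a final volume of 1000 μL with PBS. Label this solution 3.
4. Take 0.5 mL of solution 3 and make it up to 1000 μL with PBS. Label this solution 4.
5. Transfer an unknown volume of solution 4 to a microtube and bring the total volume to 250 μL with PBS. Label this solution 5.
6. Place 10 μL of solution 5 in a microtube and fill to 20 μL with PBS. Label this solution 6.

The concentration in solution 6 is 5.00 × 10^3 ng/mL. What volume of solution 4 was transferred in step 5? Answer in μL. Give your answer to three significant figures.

50.0 μL

Step 1: 0.1 mL + 400 μL = 0.5 mL total → factor 0.5/0.1 = 5
Step 2: 100 μL brought to 500 μL → factor 500/100 = 5
Step 3: 100 μL brought to 1000 μL → factor 1000/100 = 10
Step 4: 0.5 mL brought to 1000 μL → factor 1/0.5 = 2
Step 5: v brought to 250 μL → factor = 250 μL/v
Step 6: 10 μL brought to 20 μL → factor 20/10 = 2
Product of known-step factors = 1000
Overall factor = 25.0 mg/mL / (5.00 × 10^3 ng/mL) = 5000
Step-5 factor = 5000 / 1000 = 5
v = 250 μL / 5 = 50.0 μL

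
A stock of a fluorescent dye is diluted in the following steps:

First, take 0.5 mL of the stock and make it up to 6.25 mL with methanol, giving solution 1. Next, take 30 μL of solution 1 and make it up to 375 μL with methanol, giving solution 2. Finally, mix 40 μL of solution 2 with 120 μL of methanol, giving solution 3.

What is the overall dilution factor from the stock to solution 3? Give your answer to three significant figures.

Step 1: 0.5 mL brought to 6.25 mL → factor 6.25/0.5 = 12.5
Step 2: 30 μL brought to 375 μL → factor 375/30 = 12.5
Step 3: 40 μL + 120 μL = 160 μL total → factor 160/40 = 4
Overall dilution factor = 12.5 × 12.5 × 4 = 625

625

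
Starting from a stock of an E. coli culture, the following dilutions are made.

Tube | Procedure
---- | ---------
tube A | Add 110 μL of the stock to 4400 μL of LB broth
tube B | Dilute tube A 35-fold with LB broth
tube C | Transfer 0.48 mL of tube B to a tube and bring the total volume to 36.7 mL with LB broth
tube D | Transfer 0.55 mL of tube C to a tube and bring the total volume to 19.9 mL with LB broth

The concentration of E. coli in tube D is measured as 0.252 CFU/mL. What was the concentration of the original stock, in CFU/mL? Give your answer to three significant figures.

1.00 × 10^6 CFU/mL

Step 1: 110 μL + 4400 μL = 4510 μL total → factor 4510/110 = 41
Step 2: 35-fold → factor 35
Step 3: 0.48 mL brought to 36.7 mL → factor 36.7/0.48 = 76.458
Step 4: 0.55 mL brought to 19.9 mL → factor 19.9/0.55 = 36.182
Overall dilution factor = 41 × 35 × 76.458 × 36.182 = 3.9698 × 10^6
Stock = 0.252 CFU/mL × 3.9698 × 10^6 = 1.00 × 10^6 CFU/mL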